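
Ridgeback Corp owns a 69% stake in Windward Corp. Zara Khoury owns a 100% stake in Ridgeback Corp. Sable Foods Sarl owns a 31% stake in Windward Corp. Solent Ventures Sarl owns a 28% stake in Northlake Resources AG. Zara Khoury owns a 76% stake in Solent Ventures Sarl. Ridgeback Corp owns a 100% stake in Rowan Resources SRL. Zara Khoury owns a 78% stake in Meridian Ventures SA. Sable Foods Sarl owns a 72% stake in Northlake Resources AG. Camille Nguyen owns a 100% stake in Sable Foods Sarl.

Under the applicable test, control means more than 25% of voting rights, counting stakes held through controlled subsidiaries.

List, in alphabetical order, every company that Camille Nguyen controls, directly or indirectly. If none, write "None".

Northlake Resources AG, Sable Foods Sarl, Windward Corp

Camille holds 100% of Sable, so Camille controls Sable.
Sable holds 72% of Northlake, so Camille controls Northlake.
Sable holds 31% of Windward, so Camille controls Windward.
No other company's threshold is met.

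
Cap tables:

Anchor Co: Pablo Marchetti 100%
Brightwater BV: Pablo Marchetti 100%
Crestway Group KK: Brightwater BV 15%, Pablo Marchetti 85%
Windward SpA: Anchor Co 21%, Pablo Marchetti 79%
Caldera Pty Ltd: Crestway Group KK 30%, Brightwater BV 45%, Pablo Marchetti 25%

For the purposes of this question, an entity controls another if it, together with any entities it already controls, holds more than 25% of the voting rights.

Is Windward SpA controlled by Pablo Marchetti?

Pablo holds 100% of Anchor, so Pablo controls Anchor.
Anchor and Pablo together hold 21% + 79% = 100% of Windward, so Pablo controls Windward.

Yes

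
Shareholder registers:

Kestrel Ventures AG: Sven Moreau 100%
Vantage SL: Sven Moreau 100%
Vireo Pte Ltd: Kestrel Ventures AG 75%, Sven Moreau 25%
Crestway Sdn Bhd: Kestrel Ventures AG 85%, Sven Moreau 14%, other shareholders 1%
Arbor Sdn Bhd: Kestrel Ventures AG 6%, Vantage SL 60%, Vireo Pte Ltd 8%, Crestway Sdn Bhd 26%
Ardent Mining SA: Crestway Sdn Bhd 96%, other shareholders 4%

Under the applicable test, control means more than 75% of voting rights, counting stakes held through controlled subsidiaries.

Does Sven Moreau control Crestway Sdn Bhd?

Sven holds 100% of Kestrel, so Sven controls Kestrel.
Kestrel and Sven together hold 85% + 14% = 99% of Crestway, so Sven controls Crestway.

Yes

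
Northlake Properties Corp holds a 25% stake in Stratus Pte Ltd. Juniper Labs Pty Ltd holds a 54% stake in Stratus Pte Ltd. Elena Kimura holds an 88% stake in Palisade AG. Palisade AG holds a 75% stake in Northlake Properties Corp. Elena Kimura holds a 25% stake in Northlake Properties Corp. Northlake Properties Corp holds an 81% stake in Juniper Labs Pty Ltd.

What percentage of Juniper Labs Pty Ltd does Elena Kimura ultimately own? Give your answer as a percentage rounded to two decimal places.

73.71%

Elena reaches Juniper along 2 paths.
Via Northlake: 25% × 81% = 20.25%.
Via Palisade → Northlake: 88% × 75% × 81% = 53.46%.
Total: 20.25% + 53.46% = 73.71%.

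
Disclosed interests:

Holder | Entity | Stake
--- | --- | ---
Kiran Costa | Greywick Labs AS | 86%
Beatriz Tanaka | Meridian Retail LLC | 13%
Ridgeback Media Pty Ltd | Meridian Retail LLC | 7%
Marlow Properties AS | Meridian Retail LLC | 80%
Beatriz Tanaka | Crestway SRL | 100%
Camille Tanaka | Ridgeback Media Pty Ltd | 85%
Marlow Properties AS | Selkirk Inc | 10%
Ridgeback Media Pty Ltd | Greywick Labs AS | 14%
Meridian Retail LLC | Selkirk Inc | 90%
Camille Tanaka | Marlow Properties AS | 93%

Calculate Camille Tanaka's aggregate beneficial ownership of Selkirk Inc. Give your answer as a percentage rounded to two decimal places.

81.62%

Camille reaches Selkirk along 3 paths.
Via Marlow: 93% × 10% = 9.3%.
Via Ridgeback → Meridian: 85% × 7% × 90% = 5.355%.
Via Marlow → Meridian: 93% × 80% × 90% = 66.96%.
Total: 9.3% + 5.355% + 66.96% = 81.615%.
Rounded: 81.62%.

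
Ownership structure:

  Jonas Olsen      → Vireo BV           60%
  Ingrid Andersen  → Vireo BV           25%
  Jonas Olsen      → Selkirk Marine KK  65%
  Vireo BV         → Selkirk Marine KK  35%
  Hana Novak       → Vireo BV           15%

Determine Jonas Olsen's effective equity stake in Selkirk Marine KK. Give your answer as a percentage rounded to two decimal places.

86.00%

Jonas reaches Selkirk along 2 paths.
Via Vireo: 60% × 35% = 21%.
Direct stake: 65% = 65%.
Total: 21% + 65% = 86%.
Rounded: 86.00%.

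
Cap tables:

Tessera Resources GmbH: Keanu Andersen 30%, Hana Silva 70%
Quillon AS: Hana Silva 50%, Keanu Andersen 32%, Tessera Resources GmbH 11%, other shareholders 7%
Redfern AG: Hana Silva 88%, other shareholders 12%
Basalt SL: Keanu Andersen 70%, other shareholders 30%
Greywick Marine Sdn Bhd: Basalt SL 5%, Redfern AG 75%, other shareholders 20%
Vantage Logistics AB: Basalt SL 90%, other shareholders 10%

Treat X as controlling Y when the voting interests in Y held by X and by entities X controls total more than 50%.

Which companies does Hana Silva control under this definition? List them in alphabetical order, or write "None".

Hana holds 70% of Tessera, so Hana controls Tessera.
Hana and Tessera together hold 50% + 11% = 61% of Quillon, so Hana controls Quillon.
Hana holds 88% of Redfern, so Hana controls Redfern.
Redfern holds 75% of Greywick, so Hana controls Greywick.
No other company's threshold is met.

Greywick Marine Sdn Bhd, Quillon AS, Redfern AG, Tessera Resources GmbH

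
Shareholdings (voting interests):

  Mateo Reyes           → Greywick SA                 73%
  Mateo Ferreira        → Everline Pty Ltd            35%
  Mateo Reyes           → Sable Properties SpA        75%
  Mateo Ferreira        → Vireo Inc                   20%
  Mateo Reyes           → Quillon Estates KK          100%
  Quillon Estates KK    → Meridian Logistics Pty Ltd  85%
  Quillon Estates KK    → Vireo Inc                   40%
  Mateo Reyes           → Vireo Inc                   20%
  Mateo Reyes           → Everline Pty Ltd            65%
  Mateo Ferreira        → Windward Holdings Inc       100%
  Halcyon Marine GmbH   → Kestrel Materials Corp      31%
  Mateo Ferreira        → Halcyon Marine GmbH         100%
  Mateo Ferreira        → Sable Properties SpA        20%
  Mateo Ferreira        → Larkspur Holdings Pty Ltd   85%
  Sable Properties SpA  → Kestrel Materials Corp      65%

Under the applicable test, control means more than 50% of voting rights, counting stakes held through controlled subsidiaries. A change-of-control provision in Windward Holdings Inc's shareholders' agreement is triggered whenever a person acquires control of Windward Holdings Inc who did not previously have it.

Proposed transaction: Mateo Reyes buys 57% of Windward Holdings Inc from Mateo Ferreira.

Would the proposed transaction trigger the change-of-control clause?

The purchase adds only to Mateo Reyes's holdings (Mateo Ferreira's stake shrinks), so Mateo Reyes is the only person who could newly come to control Windward.
Mateo Reyes holds 75% of Sable, so Mateo Reyes controls Sable.
Mateo Reyes holds 100% of Quillon, so Mateo Reyes controls Quillon.
Mateo Reyes holds 65% of Everline, so Mateo Reyes controls Everline.
Quillon and Mateo Reyes together hold 40% + 20% = 60% of Vireo, so Mateo Reyes controls Vireo.
Quillon holds 85% of Meridian, so Mateo Reyes controls Meridian.
Mateo Reyes holds 73% of Greywick, so Mateo Reyes controls Greywick.
Sable holds 65% of Kestrel, so Mateo Reyes controls Kestrel.
Neither Mateo Reyes nor any entity Mateo Reyes controls holds any voting interest in Windward.
So before the transaction, Mateo Reyes does not control Windward.
After the purchase, Mateo Reyes holds 57% of Windward directly, and Mateo Ferreira's stake falls to 43%.
Mateo Reyes holds 57% of Windward, so Mateo Reyes controls Windward.
Mateo Reyes did not control Windward before and does after, so the clause is triggered.

Yes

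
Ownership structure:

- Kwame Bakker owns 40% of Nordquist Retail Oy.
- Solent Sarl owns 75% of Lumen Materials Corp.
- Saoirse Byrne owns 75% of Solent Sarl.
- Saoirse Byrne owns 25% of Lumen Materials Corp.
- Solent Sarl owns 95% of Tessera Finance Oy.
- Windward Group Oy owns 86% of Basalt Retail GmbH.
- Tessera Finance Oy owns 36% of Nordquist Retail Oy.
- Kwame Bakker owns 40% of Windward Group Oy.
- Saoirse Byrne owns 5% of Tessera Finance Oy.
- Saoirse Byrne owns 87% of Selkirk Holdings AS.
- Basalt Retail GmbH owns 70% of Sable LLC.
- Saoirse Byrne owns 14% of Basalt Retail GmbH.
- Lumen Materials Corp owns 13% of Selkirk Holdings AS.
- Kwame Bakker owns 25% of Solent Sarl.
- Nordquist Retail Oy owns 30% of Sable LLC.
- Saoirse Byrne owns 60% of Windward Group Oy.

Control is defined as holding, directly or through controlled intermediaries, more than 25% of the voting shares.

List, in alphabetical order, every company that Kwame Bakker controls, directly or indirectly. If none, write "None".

Basalt Retail GmbH, Nordquist Retail Oy, Sable LLC, Windward Group Oy

Kwame holds 40% of Windward, so Kwame controls Windward.
Windward holds 86% of Basalt, so Kwame controls Basalt.
Kwame holds 40% of Nordquist, so Kwame controls Nordquist.
Nordquist and Basalt together hold 30% + 70% = 100% of Sable, so Kwame controls Sable.
No other company's threshold is met.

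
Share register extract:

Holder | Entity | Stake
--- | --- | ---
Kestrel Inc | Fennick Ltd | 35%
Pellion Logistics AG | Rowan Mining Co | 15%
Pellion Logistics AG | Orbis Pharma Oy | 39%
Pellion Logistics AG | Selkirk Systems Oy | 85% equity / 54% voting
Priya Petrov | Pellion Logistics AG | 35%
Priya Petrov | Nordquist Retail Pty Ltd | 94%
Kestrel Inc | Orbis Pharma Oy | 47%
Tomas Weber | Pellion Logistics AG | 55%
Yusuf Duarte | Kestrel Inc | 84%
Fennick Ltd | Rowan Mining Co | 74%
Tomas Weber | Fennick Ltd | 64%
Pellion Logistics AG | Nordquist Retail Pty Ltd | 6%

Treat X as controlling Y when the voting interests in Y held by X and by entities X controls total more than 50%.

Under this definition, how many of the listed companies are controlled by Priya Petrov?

Priya holds 94% of Nordquist, so Priya controls Nordquist.
No other company's threshold is met.
Priya controls 1 company.

1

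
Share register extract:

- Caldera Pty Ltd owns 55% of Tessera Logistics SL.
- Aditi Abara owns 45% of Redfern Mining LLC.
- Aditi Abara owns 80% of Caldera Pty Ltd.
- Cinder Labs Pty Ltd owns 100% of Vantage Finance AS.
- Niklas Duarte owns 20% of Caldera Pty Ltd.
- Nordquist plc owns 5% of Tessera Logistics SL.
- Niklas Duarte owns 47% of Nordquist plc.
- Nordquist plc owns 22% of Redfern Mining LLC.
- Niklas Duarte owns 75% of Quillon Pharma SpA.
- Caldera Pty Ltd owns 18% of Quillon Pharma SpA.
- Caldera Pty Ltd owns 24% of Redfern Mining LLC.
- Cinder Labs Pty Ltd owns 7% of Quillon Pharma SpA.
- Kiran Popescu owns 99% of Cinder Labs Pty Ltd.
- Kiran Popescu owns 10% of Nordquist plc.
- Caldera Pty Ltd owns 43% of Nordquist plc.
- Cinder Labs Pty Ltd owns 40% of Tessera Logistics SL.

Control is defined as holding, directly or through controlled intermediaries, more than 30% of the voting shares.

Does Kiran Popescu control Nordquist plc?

Kiran holds 99% of Cinder, so Kiran controls Cinder.
Cinder holds 100% of Vantage, so Kiran controls Vantage.
Cinder holds 40% of Tessera, so Kiran controls Tessera.
In Nordquist, Kiran's side holds only 10%, not > 30%.
So Kiran does not control Nordquist.

No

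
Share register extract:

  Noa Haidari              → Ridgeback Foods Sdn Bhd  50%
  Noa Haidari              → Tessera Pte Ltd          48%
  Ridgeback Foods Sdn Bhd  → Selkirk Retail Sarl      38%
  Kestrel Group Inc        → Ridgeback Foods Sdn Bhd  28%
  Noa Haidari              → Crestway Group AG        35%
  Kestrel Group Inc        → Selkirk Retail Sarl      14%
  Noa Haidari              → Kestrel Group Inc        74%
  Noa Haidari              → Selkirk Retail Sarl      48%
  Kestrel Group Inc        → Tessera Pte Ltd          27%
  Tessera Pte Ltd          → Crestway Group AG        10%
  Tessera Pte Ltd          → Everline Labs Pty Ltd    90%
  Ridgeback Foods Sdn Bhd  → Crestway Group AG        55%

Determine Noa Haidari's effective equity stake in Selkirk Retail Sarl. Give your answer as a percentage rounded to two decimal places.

85.23%

Noa reaches Selkirk along 4 paths.
Via Kestrel: 74% × 14% = 10.36%.
Via Kestrel → Ridgeback: 74% × 28% × 38% = 7.8736%.
Via Ridgeback: 50% × 38% = 19%.
Direct stake: 48% = 48%.
Total: 10.36% + 7.8736% + 19% + 48% = 85.2336%.
Rounded: 85.23%.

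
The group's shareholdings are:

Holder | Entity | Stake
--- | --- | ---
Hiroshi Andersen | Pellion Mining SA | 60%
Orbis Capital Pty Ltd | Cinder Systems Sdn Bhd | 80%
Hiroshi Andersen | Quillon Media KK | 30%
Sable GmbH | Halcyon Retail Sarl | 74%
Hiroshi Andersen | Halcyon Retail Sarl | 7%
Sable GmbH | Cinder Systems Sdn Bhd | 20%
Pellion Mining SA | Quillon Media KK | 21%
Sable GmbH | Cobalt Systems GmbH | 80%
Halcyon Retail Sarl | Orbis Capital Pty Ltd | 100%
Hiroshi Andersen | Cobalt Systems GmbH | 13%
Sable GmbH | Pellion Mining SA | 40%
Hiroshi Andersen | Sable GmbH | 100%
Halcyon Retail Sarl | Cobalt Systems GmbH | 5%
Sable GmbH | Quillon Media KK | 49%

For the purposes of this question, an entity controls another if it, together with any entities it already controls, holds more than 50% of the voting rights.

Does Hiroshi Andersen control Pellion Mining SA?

Hiroshi holds 100% of Sable, so Hiroshi controls Sable.
Hiroshi and Sable together hold 60% + 40% = 100% of Pellion, so Hiroshi controls Pellion.

Yes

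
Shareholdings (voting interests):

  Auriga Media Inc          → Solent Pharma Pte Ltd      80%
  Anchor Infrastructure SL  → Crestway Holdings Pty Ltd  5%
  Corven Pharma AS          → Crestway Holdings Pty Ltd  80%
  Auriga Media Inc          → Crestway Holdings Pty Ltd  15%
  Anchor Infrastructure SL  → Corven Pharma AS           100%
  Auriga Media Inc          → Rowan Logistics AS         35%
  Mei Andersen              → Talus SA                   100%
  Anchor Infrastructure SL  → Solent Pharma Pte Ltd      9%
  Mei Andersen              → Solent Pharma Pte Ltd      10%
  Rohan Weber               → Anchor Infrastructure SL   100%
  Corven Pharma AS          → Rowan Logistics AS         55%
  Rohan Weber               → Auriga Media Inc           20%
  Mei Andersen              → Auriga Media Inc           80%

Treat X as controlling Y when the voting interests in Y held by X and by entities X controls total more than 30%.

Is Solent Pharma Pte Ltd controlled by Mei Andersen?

Mei holds 80% of Auriga, so Mei controls Auriga.
Auriga and Mei together hold 80% + 10% = 90% of Solent, so Mei controls Solent.

Yes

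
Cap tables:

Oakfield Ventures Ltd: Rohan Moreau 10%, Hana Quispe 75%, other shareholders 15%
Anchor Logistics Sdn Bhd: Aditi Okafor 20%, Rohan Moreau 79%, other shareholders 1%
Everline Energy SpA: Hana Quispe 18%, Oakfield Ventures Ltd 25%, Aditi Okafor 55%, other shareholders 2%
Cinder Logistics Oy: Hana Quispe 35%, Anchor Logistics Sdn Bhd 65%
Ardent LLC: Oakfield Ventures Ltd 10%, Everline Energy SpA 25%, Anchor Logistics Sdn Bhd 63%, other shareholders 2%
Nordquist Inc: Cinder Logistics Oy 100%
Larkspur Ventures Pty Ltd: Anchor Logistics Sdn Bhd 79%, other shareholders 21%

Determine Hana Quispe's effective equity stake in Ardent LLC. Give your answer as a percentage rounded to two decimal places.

Hana reaches Ardent along 3 paths.
Via Oakfield: 75% × 10% = 7.5%.
Via Everline: 18% × 25% = 4.5%.
Via Oakfield → Everline: 75% × 25% × 25% = 4.6875%.
Total: 7.5% + 4.5% + 4.6875% = 16.6875%.
Rounded: 16.69%.

16.69%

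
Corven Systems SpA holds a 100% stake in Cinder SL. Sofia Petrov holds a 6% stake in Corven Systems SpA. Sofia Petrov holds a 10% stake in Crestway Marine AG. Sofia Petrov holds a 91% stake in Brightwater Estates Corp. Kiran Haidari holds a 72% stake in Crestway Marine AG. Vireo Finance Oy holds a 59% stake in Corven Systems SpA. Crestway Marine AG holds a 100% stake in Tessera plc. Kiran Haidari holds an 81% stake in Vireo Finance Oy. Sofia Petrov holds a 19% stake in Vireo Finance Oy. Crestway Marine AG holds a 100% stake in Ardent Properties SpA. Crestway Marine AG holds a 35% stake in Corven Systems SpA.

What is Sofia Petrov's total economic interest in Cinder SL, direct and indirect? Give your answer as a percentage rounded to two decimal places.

20.71%

Sofia reaches Cinder along 3 paths.
Via Vireo → Corven: 19% × 59% × 100% = 11.21%.
Via Corven: 6% × 100% = 6%.
Via Crestway → Corven: 10% × 35% × 100% = 3.5%.
Total: 11.21% + 6% + 3.5% = 20.71%.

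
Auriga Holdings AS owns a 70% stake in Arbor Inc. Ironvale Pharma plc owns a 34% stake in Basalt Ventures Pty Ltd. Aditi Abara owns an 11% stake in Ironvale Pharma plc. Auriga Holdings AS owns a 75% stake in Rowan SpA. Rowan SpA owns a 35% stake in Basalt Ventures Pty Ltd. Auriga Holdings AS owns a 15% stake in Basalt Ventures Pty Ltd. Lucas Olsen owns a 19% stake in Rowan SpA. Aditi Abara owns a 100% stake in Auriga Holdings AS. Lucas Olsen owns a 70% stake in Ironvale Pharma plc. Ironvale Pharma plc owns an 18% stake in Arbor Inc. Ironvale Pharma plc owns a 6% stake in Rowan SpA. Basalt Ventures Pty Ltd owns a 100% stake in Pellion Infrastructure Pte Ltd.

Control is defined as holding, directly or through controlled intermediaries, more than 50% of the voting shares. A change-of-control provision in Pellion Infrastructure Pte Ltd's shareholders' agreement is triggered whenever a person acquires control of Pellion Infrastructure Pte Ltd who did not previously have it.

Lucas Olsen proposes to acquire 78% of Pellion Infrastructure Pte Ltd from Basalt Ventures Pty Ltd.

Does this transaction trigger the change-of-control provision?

The purchase adds only to Lucas's holdings (Basalt's stake shrinks), so Lucas is the only person who could newly come to control Pellion.
Lucas holds 70% of Ironvale, so Lucas controls Ironvale.
Neither Lucas nor any entity Lucas controls holds any voting interest in Pellion.
So before the transaction, Lucas does not control Pellion.
After the purchase, Lucas holds 78% of Pellion directly, and Basalt's stake falls to 22%.
Lucas holds 78% of Pellion, so Lucas controls Pellion.
Lucas did not control Pellion before and does after, so the clause is triggered.

Yes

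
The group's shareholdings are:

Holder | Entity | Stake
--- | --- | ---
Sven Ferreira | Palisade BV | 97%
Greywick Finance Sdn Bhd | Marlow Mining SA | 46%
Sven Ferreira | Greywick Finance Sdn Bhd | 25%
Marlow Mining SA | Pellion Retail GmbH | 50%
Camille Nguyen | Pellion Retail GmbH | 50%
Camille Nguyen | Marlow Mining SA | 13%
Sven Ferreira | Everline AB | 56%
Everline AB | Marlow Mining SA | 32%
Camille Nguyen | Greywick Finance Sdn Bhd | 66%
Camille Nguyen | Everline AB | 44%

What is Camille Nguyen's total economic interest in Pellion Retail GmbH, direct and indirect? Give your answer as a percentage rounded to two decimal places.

Camille reaches Pellion along 4 paths.
Direct stake: 50% = 50%.
Via Everline → Marlow: 44% × 32% × 50% = 7.04%.
Via Greywick → Marlow: 66% × 46% × 50% = 15.18%.
Via Marlow: 13% × 50% = 6.5%.
Total: 50% + 7.04% + 15.18% + 6.5% = 78.72%.

78.72%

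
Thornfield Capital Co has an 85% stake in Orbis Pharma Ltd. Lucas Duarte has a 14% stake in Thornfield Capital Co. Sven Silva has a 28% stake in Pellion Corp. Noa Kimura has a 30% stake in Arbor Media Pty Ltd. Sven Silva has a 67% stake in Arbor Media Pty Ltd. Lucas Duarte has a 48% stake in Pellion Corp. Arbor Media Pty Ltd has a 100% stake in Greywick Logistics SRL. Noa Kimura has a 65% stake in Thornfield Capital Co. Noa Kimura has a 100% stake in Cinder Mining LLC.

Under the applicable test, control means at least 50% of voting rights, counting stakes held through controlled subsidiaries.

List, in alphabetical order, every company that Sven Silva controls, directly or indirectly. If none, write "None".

Sven holds 67% of Arbor, so Sven controls Arbor.
Arbor holds 100% of Greywick, so Sven controls Greywick.
No other company's threshold is met.

Arbor Media Pty Ltd, Greywick Logistics SRL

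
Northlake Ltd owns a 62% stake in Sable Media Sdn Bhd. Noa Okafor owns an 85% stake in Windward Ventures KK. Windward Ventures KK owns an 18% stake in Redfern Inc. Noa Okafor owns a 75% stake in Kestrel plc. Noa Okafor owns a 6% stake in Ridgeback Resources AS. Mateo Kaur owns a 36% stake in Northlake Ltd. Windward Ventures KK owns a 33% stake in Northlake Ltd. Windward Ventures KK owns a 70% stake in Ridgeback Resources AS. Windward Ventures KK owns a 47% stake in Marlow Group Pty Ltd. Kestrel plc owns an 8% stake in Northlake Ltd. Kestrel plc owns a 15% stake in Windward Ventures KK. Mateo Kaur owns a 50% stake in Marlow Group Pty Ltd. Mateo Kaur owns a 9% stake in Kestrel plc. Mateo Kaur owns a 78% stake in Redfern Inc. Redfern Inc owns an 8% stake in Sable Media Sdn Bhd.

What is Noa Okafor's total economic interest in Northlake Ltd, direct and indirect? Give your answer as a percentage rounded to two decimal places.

Noa reaches Northlake along 3 paths.
Via Windward: 85% × 33% = 28.05%.
Via Kestrel → Windward: 75% × 15% × 33% = 3.7125%.
Via Kestrel: 75% × 8% = 6%.
Total: 28.05% + 3.7125% + 6% = 37.7625%.
Rounded: 37.76%.

37.76%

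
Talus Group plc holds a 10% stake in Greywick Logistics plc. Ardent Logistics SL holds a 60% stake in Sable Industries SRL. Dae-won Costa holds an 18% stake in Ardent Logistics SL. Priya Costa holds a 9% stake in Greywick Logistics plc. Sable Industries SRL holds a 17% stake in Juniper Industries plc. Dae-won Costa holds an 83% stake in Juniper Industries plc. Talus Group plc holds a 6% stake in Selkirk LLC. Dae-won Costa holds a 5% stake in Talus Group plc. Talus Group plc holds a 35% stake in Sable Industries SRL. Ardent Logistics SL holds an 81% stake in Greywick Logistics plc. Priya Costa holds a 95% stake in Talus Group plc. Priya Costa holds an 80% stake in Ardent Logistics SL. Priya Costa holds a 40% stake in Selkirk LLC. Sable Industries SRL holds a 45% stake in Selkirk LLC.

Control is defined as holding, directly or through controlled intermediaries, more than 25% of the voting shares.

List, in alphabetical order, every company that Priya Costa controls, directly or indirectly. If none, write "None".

Ardent Logistics SL, Greywick Logistics plc, Sable Industries SRL, Selkirk LLC, Talus Group plc

Priya holds 80% of Ardent, so Priya controls Ardent.
Priya holds 95% of Talus, so Priya controls Talus.
Ardent and Talus and Priya together hold 81% + 10% + 9% = 100% of Greywick, so Priya controls Greywick.
Ardent and Talus together hold 60% + 35% = 95% of Sable, so Priya controls Sable.
Priya and Sable and Talus together hold 40% + 45% + 6% = 91% of Selkirk, so Priya controls Selkirk.
No other company's threshold is met.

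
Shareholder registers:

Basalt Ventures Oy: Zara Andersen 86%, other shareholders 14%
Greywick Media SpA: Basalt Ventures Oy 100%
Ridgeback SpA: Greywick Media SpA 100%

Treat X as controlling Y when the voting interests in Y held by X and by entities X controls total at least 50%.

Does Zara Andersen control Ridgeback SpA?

Zara holds 86% of Basalt, so Zara controls Basalt.
Basalt holds 100% of Greywick, so Zara controls Greywick.
Greywick holds 100% of Ridgeback, so Zara controls Ridgeback.

Yes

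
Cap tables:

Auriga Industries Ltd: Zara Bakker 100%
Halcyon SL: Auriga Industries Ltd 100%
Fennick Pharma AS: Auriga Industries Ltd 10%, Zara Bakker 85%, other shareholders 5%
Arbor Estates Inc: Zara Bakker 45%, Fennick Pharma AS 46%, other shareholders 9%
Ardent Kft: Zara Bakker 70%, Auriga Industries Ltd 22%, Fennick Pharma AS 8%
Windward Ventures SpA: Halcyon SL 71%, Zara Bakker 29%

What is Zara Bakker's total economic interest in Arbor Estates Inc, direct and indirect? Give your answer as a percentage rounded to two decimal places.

88.70%

Zara reaches Arbor along 3 paths.
Direct stake: 45% = 45%.
Via Auriga → Fennick: 100% × 10% × 46% = 4.6%.
Via Fennick: 85% × 46% = 39.1%.
Total: 45% + 4.6% + 39.1% = 88.7%.
Rounded: 88.70%.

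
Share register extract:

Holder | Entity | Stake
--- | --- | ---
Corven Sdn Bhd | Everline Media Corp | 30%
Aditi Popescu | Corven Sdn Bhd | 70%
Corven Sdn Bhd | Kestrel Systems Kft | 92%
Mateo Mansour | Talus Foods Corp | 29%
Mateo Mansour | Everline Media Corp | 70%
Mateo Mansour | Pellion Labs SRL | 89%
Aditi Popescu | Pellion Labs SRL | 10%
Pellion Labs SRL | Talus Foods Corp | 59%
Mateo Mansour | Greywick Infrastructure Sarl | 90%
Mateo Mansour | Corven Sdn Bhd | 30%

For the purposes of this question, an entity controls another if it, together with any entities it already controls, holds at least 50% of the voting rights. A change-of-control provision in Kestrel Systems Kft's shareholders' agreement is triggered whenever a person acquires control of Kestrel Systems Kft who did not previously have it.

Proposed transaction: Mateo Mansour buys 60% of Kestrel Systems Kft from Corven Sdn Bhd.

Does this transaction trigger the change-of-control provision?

The purchase adds only to Mateo's holdings (Corven's stake shrinks), so Mateo is the only person who could newly come to control Kestrel.
Mateo holds 89% of Pellion, so Mateo controls Pellion.
Mateo holds 70% of Everline, so Mateo controls Everline.
Mateo holds 90% of Greywick, so Mateo controls Greywick.
Mateo and Pellion together hold 29% + 59% = 88% of Talus, so Mateo controls Talus.
Neither Mateo nor any entity Mateo controls holds any voting interest in Kestrel.
So before the transaction, Mateo does not control Kestrel.
After the purchase, Mateo holds 60% of Kestrel directly, and Corven's stake falls to 32%.
Mateo holds 60% of Kestrel, so Mateo controls Kestrel.
Mateo did not control Kestrel before and does after, so the clause is triggered.

Yes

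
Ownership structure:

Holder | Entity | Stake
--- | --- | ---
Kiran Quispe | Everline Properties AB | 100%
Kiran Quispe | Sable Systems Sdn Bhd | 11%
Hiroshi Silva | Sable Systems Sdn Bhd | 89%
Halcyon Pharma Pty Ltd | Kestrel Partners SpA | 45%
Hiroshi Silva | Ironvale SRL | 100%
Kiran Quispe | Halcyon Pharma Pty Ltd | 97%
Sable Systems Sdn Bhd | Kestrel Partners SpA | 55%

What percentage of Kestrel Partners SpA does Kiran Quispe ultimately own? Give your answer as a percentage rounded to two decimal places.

Kiran reaches Kestrel along 2 paths.
Via Halcyon: 97% × 45% = 43.65%.
Via Sable: 11% × 55% = 6.05%.
Total: 43.65% + 6.05% = 49.7%.
Rounded: 49.70%.

49.70%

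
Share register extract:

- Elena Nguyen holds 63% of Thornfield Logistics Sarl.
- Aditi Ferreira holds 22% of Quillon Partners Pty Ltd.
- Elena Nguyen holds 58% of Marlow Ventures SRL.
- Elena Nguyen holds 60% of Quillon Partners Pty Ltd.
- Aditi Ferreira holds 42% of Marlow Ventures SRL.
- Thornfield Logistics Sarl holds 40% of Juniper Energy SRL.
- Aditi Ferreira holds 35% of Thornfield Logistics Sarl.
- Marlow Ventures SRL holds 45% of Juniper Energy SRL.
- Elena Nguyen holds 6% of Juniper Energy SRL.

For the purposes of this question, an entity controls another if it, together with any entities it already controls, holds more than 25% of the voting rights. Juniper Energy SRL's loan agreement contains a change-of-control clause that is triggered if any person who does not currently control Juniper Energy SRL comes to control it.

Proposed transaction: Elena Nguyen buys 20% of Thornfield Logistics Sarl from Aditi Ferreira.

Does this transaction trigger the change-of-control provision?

The purchase adds only to Elena's holdings (Aditi's stake shrinks), so Elena is the only person who could newly come to control Juniper.
Elena holds 58% of Marlow, so Elena controls Marlow.
Elena holds 63% of Thornfield, so Elena controls Thornfield.
Marlow and Thornfield and Elena together hold 45% + 40% + 6% = 91% of Juniper, so Elena controls Juniper.
So Elena already controls Juniper before the transaction.
After the purchase, Elena's direct stake in Thornfield rises to 63% + 20% = 83%, and Aditi's stake falls to 15%.
Elena controlled Juniper already, so this is not a new person acquiring control; every other person's position is unchanged or reduced.
No new person acquires control, so the clause is not triggered.

No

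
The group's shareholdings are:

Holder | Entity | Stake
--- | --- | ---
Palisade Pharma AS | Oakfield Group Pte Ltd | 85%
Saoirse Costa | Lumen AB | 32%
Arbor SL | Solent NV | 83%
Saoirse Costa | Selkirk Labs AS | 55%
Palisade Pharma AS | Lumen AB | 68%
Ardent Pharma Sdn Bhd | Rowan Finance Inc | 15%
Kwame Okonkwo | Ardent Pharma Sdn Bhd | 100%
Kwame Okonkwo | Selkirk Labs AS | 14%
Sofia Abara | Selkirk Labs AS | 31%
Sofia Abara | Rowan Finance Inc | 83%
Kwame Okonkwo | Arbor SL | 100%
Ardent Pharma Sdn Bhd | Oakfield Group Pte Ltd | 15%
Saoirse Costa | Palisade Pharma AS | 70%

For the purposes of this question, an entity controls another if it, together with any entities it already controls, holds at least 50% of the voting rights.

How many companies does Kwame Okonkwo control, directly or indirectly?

Kwame holds 100% of Ardent, so Kwame controls Ardent.
Kwame holds 100% of Arbor, so Kwame controls Arbor.
Arbor holds 83% of Solent, so Kwame controls Solent.
No other company's threshold is met.
Kwame controls 3 companies.

3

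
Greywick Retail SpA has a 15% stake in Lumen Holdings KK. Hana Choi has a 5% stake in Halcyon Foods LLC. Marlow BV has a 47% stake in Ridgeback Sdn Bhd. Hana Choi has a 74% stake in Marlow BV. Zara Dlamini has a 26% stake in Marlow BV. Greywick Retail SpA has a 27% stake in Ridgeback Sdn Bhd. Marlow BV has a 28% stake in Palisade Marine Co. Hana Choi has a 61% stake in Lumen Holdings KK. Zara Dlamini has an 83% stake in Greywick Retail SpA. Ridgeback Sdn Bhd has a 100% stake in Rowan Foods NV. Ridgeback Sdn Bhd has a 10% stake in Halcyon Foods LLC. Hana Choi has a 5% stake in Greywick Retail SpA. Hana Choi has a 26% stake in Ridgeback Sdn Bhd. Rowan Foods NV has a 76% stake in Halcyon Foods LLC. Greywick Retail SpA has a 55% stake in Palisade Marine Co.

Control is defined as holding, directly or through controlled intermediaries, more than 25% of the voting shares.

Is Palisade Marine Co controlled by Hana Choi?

Yes

Hana holds 74% of Marlow, so Hana controls Marlow.
Marlow holds 28% of Palisade, so Hana controls Palisade.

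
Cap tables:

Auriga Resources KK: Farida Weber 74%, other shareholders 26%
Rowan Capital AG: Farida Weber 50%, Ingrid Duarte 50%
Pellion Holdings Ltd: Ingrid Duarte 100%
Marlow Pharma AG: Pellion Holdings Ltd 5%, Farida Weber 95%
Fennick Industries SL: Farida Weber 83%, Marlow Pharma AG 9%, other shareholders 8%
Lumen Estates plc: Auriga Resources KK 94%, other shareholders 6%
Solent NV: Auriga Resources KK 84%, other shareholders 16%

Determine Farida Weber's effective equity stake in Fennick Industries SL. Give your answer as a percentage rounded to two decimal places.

Farida reaches Fennick along 2 paths.
Direct stake: 83% = 83%.
Via Marlow: 95% × 9% = 8.55%.
Total: 83% + 8.55% = 91.55%.

91.55%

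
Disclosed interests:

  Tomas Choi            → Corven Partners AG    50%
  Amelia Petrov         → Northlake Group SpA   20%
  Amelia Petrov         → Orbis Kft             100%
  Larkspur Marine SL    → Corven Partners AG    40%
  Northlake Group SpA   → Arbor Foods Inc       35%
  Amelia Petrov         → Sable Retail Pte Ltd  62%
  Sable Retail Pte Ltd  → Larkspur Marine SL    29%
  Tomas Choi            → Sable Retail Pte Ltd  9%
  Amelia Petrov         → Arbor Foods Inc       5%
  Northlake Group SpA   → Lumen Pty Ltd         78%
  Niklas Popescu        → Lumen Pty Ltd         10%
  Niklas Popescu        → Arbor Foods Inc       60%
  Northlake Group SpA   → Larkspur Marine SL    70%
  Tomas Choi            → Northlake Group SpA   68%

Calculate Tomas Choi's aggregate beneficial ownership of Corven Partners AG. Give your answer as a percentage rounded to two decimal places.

Tomas reaches Corven along 3 paths.
Via Sable → Larkspur: 9% × 29% × 40% = 1.044%.
Via Northlake → Larkspur: 68% × 70% × 40% = 19.04%.
Direct stake: 50% = 50%.
Total: 1.044% + 19.04% + 50% = 70.084%.
Rounded: 70.08%.

70.08%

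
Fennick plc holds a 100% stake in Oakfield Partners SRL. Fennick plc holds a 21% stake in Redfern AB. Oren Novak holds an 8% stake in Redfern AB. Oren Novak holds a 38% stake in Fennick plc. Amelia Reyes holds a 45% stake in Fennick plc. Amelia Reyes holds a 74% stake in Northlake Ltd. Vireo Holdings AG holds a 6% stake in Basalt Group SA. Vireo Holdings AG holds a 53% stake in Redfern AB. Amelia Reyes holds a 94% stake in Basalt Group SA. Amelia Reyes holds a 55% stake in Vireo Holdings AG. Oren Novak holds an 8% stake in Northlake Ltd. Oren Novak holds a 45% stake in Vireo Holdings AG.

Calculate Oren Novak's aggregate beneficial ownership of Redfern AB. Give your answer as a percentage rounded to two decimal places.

Oren reaches Redfern along 3 paths.
Direct stake: 8% = 8%.
Via Vireo: 45% × 53% = 23.85%.
Via Fennick: 38% × 21% = 7.98%.
Total: 8% + 23.85% + 7.98% = 39.83%.

39.83%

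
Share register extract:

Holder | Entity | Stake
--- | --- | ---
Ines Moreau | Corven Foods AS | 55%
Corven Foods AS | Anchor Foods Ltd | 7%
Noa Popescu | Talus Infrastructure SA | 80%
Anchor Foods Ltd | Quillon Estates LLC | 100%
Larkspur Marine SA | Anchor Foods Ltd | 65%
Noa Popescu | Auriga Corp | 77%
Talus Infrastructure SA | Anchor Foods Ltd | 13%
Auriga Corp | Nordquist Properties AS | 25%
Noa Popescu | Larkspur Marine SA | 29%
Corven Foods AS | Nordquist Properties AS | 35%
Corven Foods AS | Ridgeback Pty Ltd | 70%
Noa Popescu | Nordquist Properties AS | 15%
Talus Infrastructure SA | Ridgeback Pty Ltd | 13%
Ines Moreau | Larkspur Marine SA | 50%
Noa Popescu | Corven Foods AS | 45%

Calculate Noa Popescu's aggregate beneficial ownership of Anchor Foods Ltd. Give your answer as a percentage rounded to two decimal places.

32.40%

Noa reaches Anchor along 3 paths.
Via Talus: 80% × 13% = 10.4%.
Via Larkspur: 29% × 65% = 18.85%.
Via Corven: 45% × 7% = 3.15%.
Total: 10.4% + 18.85% + 3.15% = 32.4%.
Rounded: 32.40%.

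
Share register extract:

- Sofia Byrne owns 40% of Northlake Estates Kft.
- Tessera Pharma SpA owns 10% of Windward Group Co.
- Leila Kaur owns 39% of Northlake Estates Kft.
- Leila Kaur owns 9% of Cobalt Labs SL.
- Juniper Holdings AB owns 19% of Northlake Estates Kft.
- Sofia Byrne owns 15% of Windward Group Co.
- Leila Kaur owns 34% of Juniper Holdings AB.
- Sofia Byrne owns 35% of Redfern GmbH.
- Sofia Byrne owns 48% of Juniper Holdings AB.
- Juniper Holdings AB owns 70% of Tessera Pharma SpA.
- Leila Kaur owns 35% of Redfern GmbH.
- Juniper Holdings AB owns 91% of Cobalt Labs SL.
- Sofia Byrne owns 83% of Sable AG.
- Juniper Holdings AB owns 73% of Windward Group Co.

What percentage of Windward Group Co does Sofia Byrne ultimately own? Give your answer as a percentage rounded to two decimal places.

53.40%

Sofia reaches Windward along 3 paths.
Direct stake: 15% = 15%.
Via Juniper → Tessera: 48% × 70% × 10% = 3.36%.
Via Juniper: 48% × 73% = 35.04%.
Total: 15% + 3.36% + 35.04% = 53.4%.
Rounded: 53.40%.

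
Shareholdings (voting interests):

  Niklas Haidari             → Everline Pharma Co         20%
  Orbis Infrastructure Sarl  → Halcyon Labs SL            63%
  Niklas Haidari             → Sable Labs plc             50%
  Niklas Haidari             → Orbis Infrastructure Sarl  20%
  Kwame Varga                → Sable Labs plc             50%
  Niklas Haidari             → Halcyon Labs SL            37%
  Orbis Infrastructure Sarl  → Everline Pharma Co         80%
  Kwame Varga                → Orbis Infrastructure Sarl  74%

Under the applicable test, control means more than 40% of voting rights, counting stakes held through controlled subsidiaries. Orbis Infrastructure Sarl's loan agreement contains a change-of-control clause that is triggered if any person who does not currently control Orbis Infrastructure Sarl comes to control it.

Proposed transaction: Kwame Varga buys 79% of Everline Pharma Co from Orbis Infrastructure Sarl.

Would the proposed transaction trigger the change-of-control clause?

The purchase adds only to Kwame's holdings (Orbis's stake shrinks), so Kwame is the only person who could newly come to control Orbis.
Kwame holds 74% of Orbis, so Kwame controls Orbis.
So Kwame already controls Orbis before the transaction.
After the purchase, Kwame holds 79% of Everline directly, and Orbis's stake falls to 1%.
Kwame controlled Orbis already, so this is not a new person acquiring control; every other person's position is unchanged or reduced.
No new person acquires control, so the clause is not triggered.

No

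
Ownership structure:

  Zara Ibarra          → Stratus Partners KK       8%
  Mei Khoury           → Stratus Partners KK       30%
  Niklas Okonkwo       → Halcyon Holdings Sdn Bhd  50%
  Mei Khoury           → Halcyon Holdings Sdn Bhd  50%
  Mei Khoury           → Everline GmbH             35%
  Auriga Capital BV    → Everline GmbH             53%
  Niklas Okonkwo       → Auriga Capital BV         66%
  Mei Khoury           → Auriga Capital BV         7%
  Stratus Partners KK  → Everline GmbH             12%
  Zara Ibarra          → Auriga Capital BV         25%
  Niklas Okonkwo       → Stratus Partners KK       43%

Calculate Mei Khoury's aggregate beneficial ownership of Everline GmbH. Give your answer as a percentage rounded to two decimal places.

42.31%

Mei reaches Everline along 3 paths.
Direct stake: 35% = 35%.
Via Auriga: 7% × 53% = 3.71%.
Via Stratus: 30% × 12% = 3.6%.
Total: 35% + 3.71% + 3.6% = 42.31%.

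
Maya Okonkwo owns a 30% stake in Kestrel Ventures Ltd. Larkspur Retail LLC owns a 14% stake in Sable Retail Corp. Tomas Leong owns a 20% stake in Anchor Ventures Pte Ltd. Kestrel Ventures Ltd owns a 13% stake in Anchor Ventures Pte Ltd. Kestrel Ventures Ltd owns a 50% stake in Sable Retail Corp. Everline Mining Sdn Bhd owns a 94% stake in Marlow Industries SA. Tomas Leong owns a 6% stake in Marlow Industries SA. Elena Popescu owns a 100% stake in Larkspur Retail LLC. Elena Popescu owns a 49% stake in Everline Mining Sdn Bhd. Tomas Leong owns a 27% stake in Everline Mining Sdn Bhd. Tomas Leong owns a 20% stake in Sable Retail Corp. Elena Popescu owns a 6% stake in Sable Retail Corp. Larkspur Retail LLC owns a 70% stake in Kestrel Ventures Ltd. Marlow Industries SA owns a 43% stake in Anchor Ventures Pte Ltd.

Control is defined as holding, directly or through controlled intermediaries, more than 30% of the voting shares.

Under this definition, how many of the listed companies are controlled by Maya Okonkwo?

0

Maya's largest direct stake is 30% in Kestrel, which does not meet the threshold.
Maya controls 0 companies.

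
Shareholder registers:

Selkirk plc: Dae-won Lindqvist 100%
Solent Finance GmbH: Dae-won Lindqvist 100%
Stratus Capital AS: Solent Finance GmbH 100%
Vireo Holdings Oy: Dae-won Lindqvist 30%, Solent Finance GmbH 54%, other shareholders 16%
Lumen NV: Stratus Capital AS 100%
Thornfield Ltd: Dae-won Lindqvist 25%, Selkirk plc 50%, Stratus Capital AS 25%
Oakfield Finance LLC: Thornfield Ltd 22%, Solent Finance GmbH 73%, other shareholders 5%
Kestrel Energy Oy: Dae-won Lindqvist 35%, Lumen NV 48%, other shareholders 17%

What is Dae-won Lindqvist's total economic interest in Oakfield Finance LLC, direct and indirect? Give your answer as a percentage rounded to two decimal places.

Dae-won reaches Oakfield along 4 paths.
Via Thornfield: 25% × 22% = 5.5%.
Via Selkirk → Thornfield: 100% × 50% × 22% = 11%.
Via Solent → Stratus → Thornfield: 100% × 100% × 25% × 22% = 5.5%.
Via Solent: 100% × 73% = 73%.
Total: 5.5% + 11% + 5.5% + 73% = 95%.
Rounded: 95.00%.

95.00%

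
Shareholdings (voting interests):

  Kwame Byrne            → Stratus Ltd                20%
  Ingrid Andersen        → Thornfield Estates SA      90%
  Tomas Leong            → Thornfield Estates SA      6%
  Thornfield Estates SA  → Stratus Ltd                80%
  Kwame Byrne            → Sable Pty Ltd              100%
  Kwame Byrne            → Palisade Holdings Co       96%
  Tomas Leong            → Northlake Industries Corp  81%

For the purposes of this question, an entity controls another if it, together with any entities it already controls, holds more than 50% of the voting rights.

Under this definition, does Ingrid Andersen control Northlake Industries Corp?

No

Ingrid holds 90% of Thornfield, so Ingrid controls Thornfield.
Thornfield holds 80% of Stratus, so Ingrid controls Stratus.
Neither Ingrid nor any entity Ingrid controls holds any voting interest in Northlake.
So Ingrid does not control Northlake.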